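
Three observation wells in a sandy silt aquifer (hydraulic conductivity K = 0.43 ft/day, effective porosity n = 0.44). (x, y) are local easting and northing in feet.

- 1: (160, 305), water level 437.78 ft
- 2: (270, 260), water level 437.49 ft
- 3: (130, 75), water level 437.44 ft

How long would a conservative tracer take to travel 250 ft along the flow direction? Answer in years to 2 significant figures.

270 years

Differences from 1: to 2 (Δx, Δy, Δh) = (110, -45, -0.29); to 3 = (-30, -230, -0.34).
Determinant of the coordinate differences = 110·(-230) − (-30)·(-45) = -26650.
∂h/∂x = [(-0.29)·(-230) − (-0.34)·(-45)] / -26650 = -0.001929
∂h/∂y = [110·(-0.34) − (-30)·(-0.29)] / -26650 = +0.001730
|∇h| = √(-0.001929² + 0.001730²) = 0.002591
Seepage velocity v = K·i/n = 0.43 × 0.002591 / 0.44 = 0.002532 ft/day.
t = 250 / 0.002532 = 9.874e+04 days = 270 years.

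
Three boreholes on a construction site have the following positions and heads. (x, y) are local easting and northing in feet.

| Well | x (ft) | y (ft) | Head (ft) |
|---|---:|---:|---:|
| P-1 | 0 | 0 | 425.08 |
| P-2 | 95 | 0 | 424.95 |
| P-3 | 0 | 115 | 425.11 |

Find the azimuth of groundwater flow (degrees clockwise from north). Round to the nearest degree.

∂h/∂x = (424.95 − 425.08) / (95 − 0) = -0.001368
∂h/∂y = (425.11 − 425.08) / (115 − 0) = +0.0002609
Flow direction (−∇h) has components (+0.001368 E, -0.0002609 N).
Azimuth = atan2(E, N) = atan2(+0.001368, -0.0002609) = 100.8° ≈ 101°.

101°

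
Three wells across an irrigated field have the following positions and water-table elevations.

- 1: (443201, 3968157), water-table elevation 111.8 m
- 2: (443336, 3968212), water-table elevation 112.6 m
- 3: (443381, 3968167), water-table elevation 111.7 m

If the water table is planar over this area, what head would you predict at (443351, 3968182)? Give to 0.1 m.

With h = a·x + b·y + c and 1 as origin, the differences give:
  135·a + 55·b = +0.8
  180·a + 10·b = -0.1
Eliminate b (×10 and ×55, subtract): -8550·a = 13.50 → a = ∂h/∂x = -0.001579
Back-substitute: b = ∂h/∂y = +0.01842.
h(443351, 3968182) = 111.8 + (-0.001579)·(150) + (+0.01842)·(25) = 111.8 -0.237 +0.461 = 112.024 m.

112.0 m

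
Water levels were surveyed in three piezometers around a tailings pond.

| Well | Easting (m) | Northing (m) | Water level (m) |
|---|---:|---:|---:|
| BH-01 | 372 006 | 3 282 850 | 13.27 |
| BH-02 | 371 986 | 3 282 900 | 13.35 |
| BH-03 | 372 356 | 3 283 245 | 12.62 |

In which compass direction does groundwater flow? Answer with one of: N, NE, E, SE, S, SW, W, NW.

E

Differences from BH-01: to BH-02 (Δx, Δy, Δh) = (-20, 50, +0.08); to BH-03 = (350, 395, -0.65).
Determinant of the coordinate differences = (-20)·395 − 350·50 = -25400.
∂h/∂x = [(+0.08)·395 − (-0.65)·50] / -25400 = -0.002524
∂h/∂y = [(-20)·(-0.65) − 350·(+0.08)] / -25400 = +0.0005906
Flow = −∇h = (+0.002524 east, -0.0005906 north), which points east.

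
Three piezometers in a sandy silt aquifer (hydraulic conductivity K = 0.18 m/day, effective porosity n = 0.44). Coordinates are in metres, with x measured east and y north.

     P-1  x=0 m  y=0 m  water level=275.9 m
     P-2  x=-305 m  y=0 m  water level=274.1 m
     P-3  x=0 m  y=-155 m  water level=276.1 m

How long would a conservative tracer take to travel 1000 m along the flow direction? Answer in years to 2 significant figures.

∂h/∂x = (274.1 − 275.9) / (-305 − 0) = +0.005902
∂h/∂y = (276.1 − 275.9) / (-155 − 0) = -0.001290
|∇h| = √(0.005902² + -0.001290²) = 0.006041
Seepage velocity v = K·i/n = 0.18 × 0.006041 / 0.44 = 0.002471 m/day.
t = 1000 / 0.002471 = 4.047e+05 days = 1.11e+03 years.

1100 years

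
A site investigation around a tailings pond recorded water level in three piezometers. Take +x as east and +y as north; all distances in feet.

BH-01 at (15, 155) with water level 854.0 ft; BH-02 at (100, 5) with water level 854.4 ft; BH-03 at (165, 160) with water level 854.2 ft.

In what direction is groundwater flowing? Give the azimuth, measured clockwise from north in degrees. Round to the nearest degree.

With h = a·x + b·y + c and BH-01 as origin, the differences give:
  85·a + (-150)·b = +0.4
  150·a + 5·b = +0.2
Eliminate b (×5 and ×(-150), subtract): 22925·a = 32.00 → a = ∂h/∂x = +0.001396
Back-substitute: b = ∂h/∂y = -0.001876.
Flow direction (−∇h) has components (-0.001396 E, +0.001876 N).
Azimuth = atan2(E, N) = atan2(-0.001396, +0.001876) = 323.3° ≈ 323°.

323°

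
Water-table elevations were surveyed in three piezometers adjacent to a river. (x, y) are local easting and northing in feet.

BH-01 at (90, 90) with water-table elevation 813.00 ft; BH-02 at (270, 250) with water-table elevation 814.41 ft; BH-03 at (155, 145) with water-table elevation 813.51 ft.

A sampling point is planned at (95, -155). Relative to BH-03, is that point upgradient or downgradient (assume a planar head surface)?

downgradient

Taking BH-01 as reference: BH-02−BH-01 = (180, 160, +1.41); BH-03−BH-01 = (65, 55, +0.51).
Determinant of the coordinate differences = 180·55 − 65·160 = -500.
∂h/∂x = [(+1.41)·55 − (+0.51)·160] / -500 = +0.008100
∂h/∂y = [180·(+0.51) − 65·(+1.41)] / -500 = -0.0003000
Head at (95, -155) = 813.00 + (+0.008100)·(5) + (-0.0003000)·(-245) = 813.11 ft.
That is lower than the 813.51 ft at BH-03, so the point is downgradient.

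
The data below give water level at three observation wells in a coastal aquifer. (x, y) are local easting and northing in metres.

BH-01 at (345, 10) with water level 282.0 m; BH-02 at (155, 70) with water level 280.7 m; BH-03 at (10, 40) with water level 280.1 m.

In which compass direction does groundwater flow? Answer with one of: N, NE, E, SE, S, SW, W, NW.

NW

Three-point gradient (reference BH-01): Δ to BH-02 = (-190, 60, -1.3), Δ to BH-03 = (-335, 30, -1.9).
∂h/∂x = +0.005208, ∂h/∂y = -0.005174 (det = 14400).
Flow = −∇h = (-0.005208 east, +0.005174 north), which points northwest.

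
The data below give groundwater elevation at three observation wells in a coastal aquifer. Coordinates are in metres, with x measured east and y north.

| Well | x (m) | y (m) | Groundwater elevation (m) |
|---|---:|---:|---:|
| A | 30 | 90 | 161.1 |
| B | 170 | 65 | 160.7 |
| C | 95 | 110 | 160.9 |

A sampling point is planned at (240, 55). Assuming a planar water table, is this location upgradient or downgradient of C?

Differences from A: to B (Δx, Δy, Δh) = (140, -25, -0.4); to C = (65, 20, -0.2).
Determinant of the coordinate differences = 140·20 − 65·(-25) = 4425.
∂h/∂x = [(-0.4)·20 − (-0.2)·(-25)] / 4425 = -0.002938
∂h/∂y = [140·(-0.2) − 65·(-0.4)] / 4425 = -0.0004520
Head at (240, 55) = 161.1 + (-0.002938)·(210) + (-0.0004520)·(-35) = 160.50 m.
That is lower than the 160.9 m at C, so the point is downgradient.

downgradient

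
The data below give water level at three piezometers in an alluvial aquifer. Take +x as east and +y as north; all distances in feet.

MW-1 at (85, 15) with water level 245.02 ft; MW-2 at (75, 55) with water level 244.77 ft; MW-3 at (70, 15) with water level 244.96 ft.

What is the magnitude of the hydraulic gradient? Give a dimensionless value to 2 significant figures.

With h = a·x + b·y + c and MW-1 as origin, the differences give:
  (-10)·a + 40·b = -0.25
  (-15)·a + 0·b = -0.06
Eliminate b (×0 and ×40, subtract): 600·a = 2.400 → a = ∂h/∂x = +0.004000
Back-substitute: b = ∂h/∂y = -0.005250.
|∇h| = √(0.004000² + -0.005250²) = 0.0066

0.0066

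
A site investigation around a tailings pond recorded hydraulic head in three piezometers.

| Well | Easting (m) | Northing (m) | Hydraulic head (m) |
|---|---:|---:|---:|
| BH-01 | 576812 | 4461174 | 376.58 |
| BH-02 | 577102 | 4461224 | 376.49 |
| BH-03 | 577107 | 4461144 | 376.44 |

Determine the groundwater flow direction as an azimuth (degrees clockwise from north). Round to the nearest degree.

Differences from BH-01: to BH-02 (Δx, Δy, Δh) = (290, 50, -0.09); to BH-03 = (295, -30, -0.14).
Solve a·Δx + b·Δy = Δh: det = 290·(-30) − 295·50 = -23450.
∂h/∂x = [(-0.09)·(-30) − (-0.14)·50] / -23450 = -0.0004136
∂h/∂y = [290·(-0.14) − 295·(-0.09)] / -23450 = +0.0005991
Flow direction (−∇h) has components (+0.0004136 E, -0.0005991 N).
Azimuth = atan2(E, N) = atan2(+0.0004136, -0.0005991) = 145.4° ≈ 145°.

145°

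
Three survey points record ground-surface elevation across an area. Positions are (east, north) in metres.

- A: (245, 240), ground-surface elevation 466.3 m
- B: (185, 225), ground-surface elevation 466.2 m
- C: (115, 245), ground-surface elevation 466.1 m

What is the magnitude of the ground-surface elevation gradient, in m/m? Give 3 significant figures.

Taking A as reference: B−A = (-60, -15, -0.1); C−A = (-130, 5, -0.2).
Determinant of the coordinate differences = (-60)·5 − (-130)·(-15) = -2250.
∂z/∂x = [(-0.1)·5 − (-0.2)·(-15)] / -2250 = +0.001556
∂z/∂y = [(-60)·(-0.2) − (-130)·(-0.1)] / -2250 = +0.0004444
|∇f| = √(0.001556² + 0.0004444²) = 0.001618 m/m

0.00162 m/m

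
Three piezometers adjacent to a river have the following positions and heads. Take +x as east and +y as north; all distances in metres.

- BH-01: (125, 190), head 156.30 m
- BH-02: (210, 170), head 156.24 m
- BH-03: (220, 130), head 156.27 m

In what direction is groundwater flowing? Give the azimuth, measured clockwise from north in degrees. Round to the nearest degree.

Differences from BH-01: to BH-02 (Δx, Δy, Δh) = (85, -20, -0.06); to BH-03 = (95, -60, -0.03).
Solve a·Δx + b·Δy = Δh: det = 85·(-60) − 95·(-20) = -3200.
∂h/∂x = [(-0.06)·(-60) − (-0.03)·(-20)] / -3200 = -0.0009375
∂h/∂y = [85·(-0.03) − 95·(-0.06)] / -3200 = -0.0009844
Flow direction (−∇h) has components (+0.0009375 E, +0.0009844 N).
Azimuth = atan2(E, N) = atan2(+0.0009375, +0.0009844) = 43.6° ≈ 044°.

044°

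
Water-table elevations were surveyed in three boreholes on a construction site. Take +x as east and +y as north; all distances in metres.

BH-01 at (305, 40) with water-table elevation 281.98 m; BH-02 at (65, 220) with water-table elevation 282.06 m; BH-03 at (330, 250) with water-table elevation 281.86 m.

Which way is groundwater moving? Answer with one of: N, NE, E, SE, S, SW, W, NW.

Differences from BH-01: to BH-02 (Δx, Δy, Δh) = (-240, 180, +0.08); to BH-03 = (25, 210, -0.12).
Solve a·Δx + b·Δy = Δh: det = (-240)·210 − 25·180 = -54900.
∂h/∂x = [(+0.08)·210 − (-0.12)·180] / -54900 = -0.0006995
∂h/∂y = [(-240)·(-0.12) − 25·(+0.08)] / -54900 = -0.0004882
Flow = −∇h = (+0.0006995 east, +0.0004882 north), which points northeast.

NE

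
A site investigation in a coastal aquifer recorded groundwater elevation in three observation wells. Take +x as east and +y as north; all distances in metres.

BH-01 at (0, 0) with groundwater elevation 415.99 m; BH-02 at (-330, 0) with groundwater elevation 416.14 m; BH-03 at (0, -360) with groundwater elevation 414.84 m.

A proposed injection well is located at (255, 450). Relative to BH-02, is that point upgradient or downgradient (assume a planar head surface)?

upgradient

∂h/∂x = (416.14 − 415.99) / (-330 − 0) = -0.0004545
∂h/∂y = (414.84 − 415.99) / (-360 − 0) = +0.003194
Head at (255, 450) = 415.99 + (-0.0004545)·(255) + (+0.003194)·(450) = 417.31 m.
That is higher than the 416.14 m at BH-02, so the point is upgradient.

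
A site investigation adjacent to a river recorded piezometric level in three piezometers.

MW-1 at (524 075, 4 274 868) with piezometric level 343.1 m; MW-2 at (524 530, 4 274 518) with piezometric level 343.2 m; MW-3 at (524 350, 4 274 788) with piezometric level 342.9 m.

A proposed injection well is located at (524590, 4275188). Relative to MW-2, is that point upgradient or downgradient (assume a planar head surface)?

Taking MW-1 as reference: MW-2−MW-1 = (455, -350, +0.1); MW-3−MW-1 = (275, -80, -0.2).
Determinant of the coordinate differences = 455·(-80) − 275·(-350) = 59850.
∂h/∂x = [(+0.1)·(-80) − (-0.2)·(-350)] / 59850 = -0.001303
∂h/∂y = [455·(-0.2) − 275·(+0.1)] / 59850 = -0.001980
Head at (524590, 4275188) = 343.1 + (-0.001303)·(515) + (-0.001980)·(320) = 341.80 m.
That is lower than the 343.2 m at MW-2, so the point is downgradient.

downgradient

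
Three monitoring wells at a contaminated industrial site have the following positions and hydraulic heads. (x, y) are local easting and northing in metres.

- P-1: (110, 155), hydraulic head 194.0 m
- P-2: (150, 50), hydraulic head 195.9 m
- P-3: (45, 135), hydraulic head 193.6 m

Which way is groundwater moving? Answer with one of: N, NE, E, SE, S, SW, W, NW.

Taking P-1 as reference: P-2−P-1 = (40, -105, +1.9); P-3−P-1 = (-65, -20, -0.4).
Solve a·Δx + b·Δy = Δh: det = 40·(-20) − (-65)·(-105) = -7625.
∂h/∂x = [(+1.9)·(-20) − (-0.4)·(-105)] / -7625 = +0.01049
∂h/∂y = [40·(-0.4) − (-65)·(+1.9)] / -7625 = -0.01410
Flow = −∇h = (-0.01049 east, +0.01410 north), which points northwest.

NW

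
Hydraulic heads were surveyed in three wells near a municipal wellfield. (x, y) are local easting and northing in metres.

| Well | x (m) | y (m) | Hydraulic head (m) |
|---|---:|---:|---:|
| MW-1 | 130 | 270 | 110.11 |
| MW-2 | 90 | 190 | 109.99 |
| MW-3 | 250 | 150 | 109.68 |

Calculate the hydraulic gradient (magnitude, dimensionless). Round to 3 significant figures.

With h = a·x + b·y + c and MW-1 as origin, the differences give:
  (-40)·a + (-80)·b = -0.12
  120·a + (-120)·b = -0.43
Eliminate b (×(-120) and ×(-80), subtract): 14400·a = -20.000 → a = ∂h/∂x = -0.001389
Back-substitute: b = ∂h/∂y = +0.002194.
|∇h| = √(-0.001389² + 0.002194²) = 0.002597

0.00260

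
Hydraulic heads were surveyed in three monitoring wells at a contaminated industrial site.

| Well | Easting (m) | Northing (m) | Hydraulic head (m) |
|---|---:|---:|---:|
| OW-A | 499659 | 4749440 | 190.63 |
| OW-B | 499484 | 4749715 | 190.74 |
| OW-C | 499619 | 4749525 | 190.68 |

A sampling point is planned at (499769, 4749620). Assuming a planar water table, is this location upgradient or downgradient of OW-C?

upgradient

Differences from OW-A: to OW-B (Δx, Δy, Δh) = (-175, 275, +0.11); to OW-C = (-40, 85, +0.05).
Solve a·Δx + b·Δy = Δh: det = (-175)·85 − (-40)·275 = -3875.
∂h/∂x = [(+0.11)·85 − (+0.05)·275] / -3875 = +0.001135
∂h/∂y = [(-175)·(+0.05) − (-40)·(+0.11)] / -3875 = +0.001123
Head at (499769, 4749620) = 190.63 + (+0.001135)·(110) + (+0.001123)·(180) = 190.96 m.
That is higher than the 190.68 m at OW-C, so the point is upgradient.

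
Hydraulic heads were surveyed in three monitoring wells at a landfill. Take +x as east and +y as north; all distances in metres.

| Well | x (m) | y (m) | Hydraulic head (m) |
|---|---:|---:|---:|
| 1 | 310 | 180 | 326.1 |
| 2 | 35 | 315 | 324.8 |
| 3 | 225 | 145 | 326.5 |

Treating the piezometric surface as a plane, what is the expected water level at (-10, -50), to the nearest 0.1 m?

328.6 m

With h = a·x + b·y + c and 1 as origin, the differences give:
  (-275)·a + 135·b = -1.3
  (-85)·a + (-35)·b = +0.4
Eliminate b (×(-35) and ×135, subtract): 21100·a = -8.50 → a = ∂h/∂x = -0.0004028
Back-substitute: b = ∂h/∂y = -0.01045.
h(-10, -50) = 326.1 + (-0.0004028)·(-320) + (-0.01045)·(-230) = 326.1 +0.129 +2.404 = 328.632 m.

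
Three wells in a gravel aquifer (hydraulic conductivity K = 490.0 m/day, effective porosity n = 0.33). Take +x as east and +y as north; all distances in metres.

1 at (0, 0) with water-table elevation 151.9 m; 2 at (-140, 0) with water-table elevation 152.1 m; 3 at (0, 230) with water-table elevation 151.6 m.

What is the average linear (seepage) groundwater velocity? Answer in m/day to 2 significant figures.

2.9 m/day

∂h/∂x = (152.1 − 151.9) / (-140 − 0) = -0.001429
∂h/∂y = (151.6 − 151.9) / (230 − 0) = -0.001304
|∇h| = √(-0.001429² + -0.001304²) = 0.001935
Seepage velocity v = K·i/n = 490.0 × 0.001935 / 0.33 = 2.873 m/day.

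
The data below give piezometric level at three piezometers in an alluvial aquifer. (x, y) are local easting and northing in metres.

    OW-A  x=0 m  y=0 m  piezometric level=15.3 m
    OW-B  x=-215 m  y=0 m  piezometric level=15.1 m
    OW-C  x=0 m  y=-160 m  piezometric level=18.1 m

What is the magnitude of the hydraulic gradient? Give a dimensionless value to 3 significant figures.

0.0175

∂h/∂x = (15.1 − 15.3) / (-215 − 0) = +0.0009302
∂h/∂y = (18.1 − 15.3) / (-160 − 0) = -0.01750
|∇h| = √(0.0009302² + -0.01750²) = 0.01752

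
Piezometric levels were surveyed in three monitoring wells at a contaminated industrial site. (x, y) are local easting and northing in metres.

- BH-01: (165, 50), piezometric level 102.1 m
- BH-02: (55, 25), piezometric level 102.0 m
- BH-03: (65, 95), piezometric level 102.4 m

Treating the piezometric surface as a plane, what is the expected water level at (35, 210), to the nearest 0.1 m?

103.1 m

With h = a·x + b·y + c and BH-01 as origin, the differences give:
  (-110)·a + (-25)·b = -0.1
  (-100)·a + 45·b = +0.3
Eliminate b (×45 and ×(-25), subtract): -7450·a = 3.00 → a = ∂h/∂x = -0.0004027
Back-substitute: b = ∂h/∂y = +0.005772.
h(35, 210) = 102.1 + (-0.0004027)·(-130) + (+0.005772)·(160) = 102.1 +0.052 +0.923 = 103.076 m.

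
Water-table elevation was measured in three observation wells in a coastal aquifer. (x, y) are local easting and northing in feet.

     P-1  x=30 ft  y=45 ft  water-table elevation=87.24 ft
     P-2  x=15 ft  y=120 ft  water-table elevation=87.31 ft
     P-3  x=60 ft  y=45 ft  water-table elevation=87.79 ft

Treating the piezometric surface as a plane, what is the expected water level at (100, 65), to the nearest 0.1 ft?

Three-point gradient (reference P-1): Δ to P-2 = (-15, 75, +0.07), Δ to P-3 = (30, 0, +0.55).
∂h/∂x = +0.01833, ∂h/∂y = +0.004600 (det = -2250).
h(100, 65) = 87.24 + (+0.01833)·(70) + (+0.004600)·(20) = 87.24 +1.283 +0.092 = 88.615 ft.

88.6 ft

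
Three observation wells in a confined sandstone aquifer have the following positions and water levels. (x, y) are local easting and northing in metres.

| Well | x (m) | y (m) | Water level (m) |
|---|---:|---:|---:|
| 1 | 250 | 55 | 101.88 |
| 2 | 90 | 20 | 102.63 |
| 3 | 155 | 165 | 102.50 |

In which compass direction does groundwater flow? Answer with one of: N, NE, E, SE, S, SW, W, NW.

Taking 1 as reference: 2−1 = (-160, -35, +0.75); 3−1 = (-95, 110, +0.62).
Solve a·Δx + b·Δy = Δh: det = (-160)·110 − (-95)·(-35) = -20925.
∂h/∂x = [(+0.75)·110 − (+0.62)·(-35)] / -20925 = -0.004980
∂h/∂y = [(-160)·(+0.62) − (-95)·(+0.75)] / -20925 = +0.001336
Flow = −∇h = (+0.004980 east, -0.001336 north), which points east.

E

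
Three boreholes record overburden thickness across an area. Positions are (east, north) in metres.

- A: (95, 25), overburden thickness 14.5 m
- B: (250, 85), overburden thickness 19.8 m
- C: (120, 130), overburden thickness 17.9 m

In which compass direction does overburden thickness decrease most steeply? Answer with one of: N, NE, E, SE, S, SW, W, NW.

SW

Taking A as reference: B−A = (155, 60, +5.3); C−A = (25, 105, +3.4).
Solve a·Δx + b·Δy = Δd: det = 155·105 − 25·60 = 14775.
∂d/∂x = [(+5.3)·105 − (+3.4)·60] / 14775 = +0.02386
∂d/∂y = [155·(+3.4) − 25·(+5.3)] / 14775 = +0.02670
Steepest decrease is along −∇f = (-0.02386 E, -0.02670 N) → southwest.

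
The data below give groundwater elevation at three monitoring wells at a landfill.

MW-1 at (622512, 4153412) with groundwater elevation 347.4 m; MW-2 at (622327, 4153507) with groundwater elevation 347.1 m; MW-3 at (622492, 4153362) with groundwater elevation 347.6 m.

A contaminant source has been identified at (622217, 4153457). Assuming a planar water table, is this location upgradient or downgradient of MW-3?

With h = a·x + b·y + c and MW-1 as origin, the differences give:
  (-185)·a + 95·b = -0.3
  (-20)·a + (-50)·b = +0.2
Eliminate b (×(-50) and ×95, subtract): 11150·a = -4.00 → a = ∂h/∂x = -0.0003587
Back-substitute: b = ∂h/∂y = -0.003857.
Head at (622217, 4153457) = 347.4 + (-0.0003587)·(-295) + (-0.003857)·(45) = 347.33 m.
That is lower than the 347.6 m at MW-3, so the point is downgradient.

downgradient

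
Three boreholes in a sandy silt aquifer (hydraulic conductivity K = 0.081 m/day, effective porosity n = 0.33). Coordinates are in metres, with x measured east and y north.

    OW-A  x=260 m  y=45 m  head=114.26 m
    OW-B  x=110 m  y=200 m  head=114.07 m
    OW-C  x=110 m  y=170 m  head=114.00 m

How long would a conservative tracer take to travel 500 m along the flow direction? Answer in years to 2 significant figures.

Differences from OW-A: to OW-B (Δx, Δy, Δh) = (-150, 155, -0.19); to OW-C = (-150, 125, -0.26).
Solve a·Δx + b·Δy = Δh: det = (-150)·125 − (-150)·155 = 4500.
∂h/∂x = [(-0.19)·125 − (-0.26)·155] / 4500 = +0.003678
∂h/∂y = [(-150)·(-0.26) − (-150)·(-0.19)] / 4500 = +0.002333
|∇h| = √(0.003678² + 0.002333²) = 0.004356
Seepage velocity v = K·i/n = 0.081 × 0.004356 / 0.33 = 0.001069 m/day.
t = 500 / 0.001069 = 4.677e+05 days = 1.28e+03 years.

1300 years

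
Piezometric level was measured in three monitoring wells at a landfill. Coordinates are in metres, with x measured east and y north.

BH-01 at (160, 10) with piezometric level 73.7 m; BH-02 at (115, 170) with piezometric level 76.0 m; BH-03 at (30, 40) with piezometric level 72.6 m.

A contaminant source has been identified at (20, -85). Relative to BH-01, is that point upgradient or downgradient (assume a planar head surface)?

Taking BH-01 as reference: BH-02−BH-01 = (-45, 160, +2.3); BH-03−BH-01 = (-130, 30, -1.1).
Solve a·Δx + b·Δy = Δh: det = (-45)·30 − (-130)·160 = 19450.
∂h/∂x = [(+2.3)·30 − (-1.1)·160] / 19450 = +0.01260
∂h/∂y = [(-45)·(-1.1) − (-130)·(+2.3)] / 19450 = +0.01792
Head at (20, -85) = 73.7 + (+0.01260)·(-140) + (+0.01792)·(-95) = 70.23 m.
That is lower than the 73.7 m at BH-01, so the point is downgradient.

downgradient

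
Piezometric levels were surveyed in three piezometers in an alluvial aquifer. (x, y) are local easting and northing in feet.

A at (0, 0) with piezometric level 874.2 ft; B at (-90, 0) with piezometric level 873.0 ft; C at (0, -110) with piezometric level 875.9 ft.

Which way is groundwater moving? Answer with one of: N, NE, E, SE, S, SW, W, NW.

NW

∂h/∂x = (873.0 − 874.2) / (-90 − 0) = +0.01333
∂h/∂y = (875.9 − 874.2) / (-110 − 0) = -0.01545
Flow = −∇h = (-0.01333 east, +0.01545 north), which points northwest.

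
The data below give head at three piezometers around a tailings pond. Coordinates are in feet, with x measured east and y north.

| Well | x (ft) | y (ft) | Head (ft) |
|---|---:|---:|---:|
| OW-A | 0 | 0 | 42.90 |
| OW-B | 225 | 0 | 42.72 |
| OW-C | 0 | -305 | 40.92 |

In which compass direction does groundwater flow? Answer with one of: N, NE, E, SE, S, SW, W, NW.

∂h/∂x = (42.72 − 42.90) / (225 − 0) = -0.0008000
∂h/∂y = (40.92 − 42.90) / (-305 − 0) = +0.006492
Flow = −∇h = (+0.0008000 east, -0.006492 north), which points south.

S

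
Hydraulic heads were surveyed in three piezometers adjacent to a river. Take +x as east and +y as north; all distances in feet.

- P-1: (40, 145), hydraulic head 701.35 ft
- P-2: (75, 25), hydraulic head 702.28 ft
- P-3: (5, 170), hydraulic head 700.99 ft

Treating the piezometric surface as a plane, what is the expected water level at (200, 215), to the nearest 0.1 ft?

Differences from P-1: to P-2 (Δx, Δy, Δh) = (35, -120, +0.93); to P-3 = (-35, 25, -0.36).
Solve a·Δx + b·Δy = Δh: det = 35·25 − (-35)·(-120) = -3325.
∂h/∂x = [(+0.93)·25 − (-0.36)·(-120)] / -3325 = +0.006000
∂h/∂y = [35·(-0.36) − (-35)·(+0.93)] / -3325 = -0.006000
h(200, 215) = 701.35 + (+0.006000)·(160) + (-0.006000)·(70) = 701.35 +0.960 -0.420 = 701.890 ft.

701.9 ft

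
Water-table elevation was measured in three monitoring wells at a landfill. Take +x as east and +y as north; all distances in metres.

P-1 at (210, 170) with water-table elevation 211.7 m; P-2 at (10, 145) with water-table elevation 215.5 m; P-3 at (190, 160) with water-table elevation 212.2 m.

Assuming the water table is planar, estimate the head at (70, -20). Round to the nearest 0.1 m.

With h = a·x + b·y + c and P-1 as origin, the differences give:
  (-200)·a + (-25)·b = +3.8
  (-20)·a + (-10)·b = +0.5
Eliminate b (×(-10) and ×(-25), subtract): 1500·a = -25.50 → a = ∂h/∂x = -0.01700
Back-substitute: b = ∂h/∂y = -0.01600.
h(70, -20) = 211.7 + (-0.01700)·(-140) + (-0.01600)·(-190) = 211.7 +2.380 +3.040 = 217.120 m.

217.1 m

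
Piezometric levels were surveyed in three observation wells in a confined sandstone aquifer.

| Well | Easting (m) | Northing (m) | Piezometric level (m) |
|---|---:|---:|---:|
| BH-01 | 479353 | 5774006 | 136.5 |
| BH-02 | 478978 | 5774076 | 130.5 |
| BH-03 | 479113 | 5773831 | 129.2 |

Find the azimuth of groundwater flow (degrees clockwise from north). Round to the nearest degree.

230°

Taking BH-01 as reference: BH-02−BH-01 = (-375, 70, -6.0); BH-03−BH-01 = (-240, -175, -7.3).
Determinant of the coordinate differences = (-375)·(-175) − (-240)·70 = 82425.
∂h/∂x = [(-6.0)·(-175) − (-7.3)·70] / 82425 = +0.01894
∂h/∂y = [(-375)·(-7.3) − (-240)·(-6.0)] / 82425 = +0.01574
Flow direction (−∇h) has components (-0.01894 E, -0.01574 N).
Azimuth = atan2(E, N) = atan2(-0.01894, -0.01574) = 230.3° ≈ 230°.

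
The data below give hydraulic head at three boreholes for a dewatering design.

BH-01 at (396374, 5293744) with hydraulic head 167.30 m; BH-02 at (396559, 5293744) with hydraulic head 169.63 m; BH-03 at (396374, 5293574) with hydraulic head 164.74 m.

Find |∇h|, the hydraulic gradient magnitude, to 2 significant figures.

∂h/∂x = (169.63 − 167.30) / (396559 − 396374) = +0.01259
∂h/∂y = (164.74 − 167.30) / (5293574 − 5293744) = +0.01506
|∇h| = √(0.01259² + 0.01506²) = 0.01963

0.020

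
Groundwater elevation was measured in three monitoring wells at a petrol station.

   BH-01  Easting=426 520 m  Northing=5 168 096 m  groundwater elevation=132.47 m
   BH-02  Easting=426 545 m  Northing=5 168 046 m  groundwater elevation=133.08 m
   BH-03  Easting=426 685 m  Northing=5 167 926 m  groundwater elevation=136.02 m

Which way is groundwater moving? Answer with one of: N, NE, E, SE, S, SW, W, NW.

With h = a·x + b·y + c and BH-01 as origin, the differences give:
  25·a + (-50)·b = +0.61
  165·a + (-170)·b = +3.55
Eliminate b (×(-170) and ×(-50), subtract): 4000·a = 73.800 → a = ∂h/∂x = +0.01845
Back-substitute: b = ∂h/∂y = -0.002975.
Flow = −∇h = (-0.01845 east, +0.002975 north), which points west.

W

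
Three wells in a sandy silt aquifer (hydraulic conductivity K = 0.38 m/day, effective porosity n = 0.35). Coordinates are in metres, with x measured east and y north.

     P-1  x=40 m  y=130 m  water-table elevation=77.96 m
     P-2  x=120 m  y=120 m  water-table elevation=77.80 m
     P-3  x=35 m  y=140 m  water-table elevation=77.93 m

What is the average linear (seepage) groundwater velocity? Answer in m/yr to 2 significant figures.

2.0 m/yr

Differences from P-1: to P-2 (Δx, Δy, Δh) = (80, -10, -0.16); to P-3 = (-5, 10, -0.03).
Solve a·Δx + b·Δy = Δh: det = 80·10 − (-5)·(-10) = 750.
∂h/∂x = [(-0.16)·10 − (-0.03)·(-10)] / 750 = -0.002533
∂h/∂y = [80·(-0.03) − (-5)·(-0.16)] / 750 = -0.004267
|∇h| = √(-0.002533² + -0.004267²) = 0.004962
Seepage velocity v = K·i/n = 0.38 × 0.004962 / 0.35 = 0.005387 m/day = 1.968 m/yr.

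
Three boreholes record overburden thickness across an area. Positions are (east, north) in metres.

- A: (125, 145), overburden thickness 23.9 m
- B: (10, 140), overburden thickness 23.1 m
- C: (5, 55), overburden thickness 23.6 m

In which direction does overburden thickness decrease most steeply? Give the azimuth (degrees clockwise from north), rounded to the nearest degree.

Taking A as reference: B−A = (-115, -5, -0.8); C−A = (-120, -90, -0.3).
Solve a·Δx + b·Δy = Δd: det = (-115)·(-90) − (-120)·(-5) = 9750.
∂d/∂x = [(-0.8)·(-90) − (-0.3)·(-5)] / 9750 = +0.007231
∂d/∂y = [(-115)·(-0.3) − (-120)·(-0.8)] / 9750 = -0.006308
Steepest decrease is along −∇f: components (-0.007231 E, +0.006308 N).
Azimuth = atan2(-0.007231, +0.006308) = 311.1° ≈ 311°.

311°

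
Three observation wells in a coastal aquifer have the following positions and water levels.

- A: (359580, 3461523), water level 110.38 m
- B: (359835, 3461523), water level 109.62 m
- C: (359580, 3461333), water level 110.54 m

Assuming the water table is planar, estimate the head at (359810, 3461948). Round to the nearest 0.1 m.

∂h/∂x = (109.62 − 110.38) / (359835 − 359580) = -0.002980
∂h/∂y = (110.54 − 110.38) / (3461333 − 3461523) = -0.0008421
h(359810, 3461948) = 110.38 + (-0.002980)·(230) + (-0.0008421)·(425) = 110.38 -0.685 -0.358 = 109.337 m.

109.3 m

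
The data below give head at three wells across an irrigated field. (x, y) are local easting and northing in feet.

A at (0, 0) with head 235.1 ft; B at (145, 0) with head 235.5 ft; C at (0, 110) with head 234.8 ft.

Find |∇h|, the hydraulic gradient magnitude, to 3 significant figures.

∂h/∂x = (235.5 − 235.1) / (145 − 0) = +0.002759
∂h/∂y = (234.8 − 235.1) / (110 − 0) = -0.002727
|∇h| = √(0.002759² + -0.002727²) = 0.003879

0.00388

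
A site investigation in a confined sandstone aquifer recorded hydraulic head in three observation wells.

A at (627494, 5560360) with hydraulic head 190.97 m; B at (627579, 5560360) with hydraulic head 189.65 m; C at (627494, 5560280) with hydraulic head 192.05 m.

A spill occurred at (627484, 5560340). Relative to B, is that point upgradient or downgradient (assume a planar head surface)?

∂h/∂x = (189.65 − 190.97) / (627579 − 627494) = -0.01553
∂h/∂y = (192.05 − 190.97) / (5560280 − 5560360) = -0.01350
Head at (627484, 5560340) = 190.97 + (-0.01553)·(-10) + (-0.01350)·(-20) = 191.40 m.
That is higher than the 189.65 m at B, so the point is upgradient.

upgradient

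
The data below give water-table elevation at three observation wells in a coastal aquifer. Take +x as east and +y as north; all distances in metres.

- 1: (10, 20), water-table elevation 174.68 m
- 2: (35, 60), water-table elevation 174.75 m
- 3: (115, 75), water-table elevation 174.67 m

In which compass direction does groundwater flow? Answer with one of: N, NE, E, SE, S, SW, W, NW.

With h = a·x + b·y + c and 1 as origin, the differences give:
  25·a + 40·b = +0.07
  105·a + 55·b = -0.01
Eliminate b (×55 and ×40, subtract): -2825·a = 4.250 → a = ∂h/∂x = -0.001504
Back-substitute: b = ∂h/∂y = +0.002690.
Flow = −∇h = (+0.001504 east, -0.002690 north), which points southeast.

SE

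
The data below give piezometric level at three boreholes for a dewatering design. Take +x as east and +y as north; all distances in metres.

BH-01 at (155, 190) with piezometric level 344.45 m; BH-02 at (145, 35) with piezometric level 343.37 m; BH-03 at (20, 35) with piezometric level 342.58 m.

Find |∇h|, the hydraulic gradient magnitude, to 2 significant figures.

With h = a·x + b·y + c and BH-01 as origin, the differences give:
  (-10)·a + (-155)·b = -1.08
  (-135)·a + (-155)·b = -1.87
Eliminate b (×(-155) and ×(-155), subtract): -19375·a = -122.450 → a = ∂h/∂x = +0.006320
Back-substitute: b = ∂h/∂y = +0.006560.
|∇h| = √(0.006320² + 0.006560²) = 0.009109

0.0091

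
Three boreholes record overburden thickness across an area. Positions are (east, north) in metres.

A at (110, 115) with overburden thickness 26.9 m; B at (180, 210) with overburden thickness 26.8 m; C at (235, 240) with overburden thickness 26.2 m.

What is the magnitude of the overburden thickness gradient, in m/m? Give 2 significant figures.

With d = a·x + b·y + c and A as origin, the differences give:
  70·a + 95·b = -0.1
  125·a + 125·b = -0.7
Eliminate b (×125 and ×95, subtract): -3125·a = 54.00 → a = ∂d/∂x = -0.01728
Back-substitute: b = ∂d/∂y = +0.01168.
|∇f| = √(-0.01728² + 0.01168²) = 0.02086 m/m

0.021 m/m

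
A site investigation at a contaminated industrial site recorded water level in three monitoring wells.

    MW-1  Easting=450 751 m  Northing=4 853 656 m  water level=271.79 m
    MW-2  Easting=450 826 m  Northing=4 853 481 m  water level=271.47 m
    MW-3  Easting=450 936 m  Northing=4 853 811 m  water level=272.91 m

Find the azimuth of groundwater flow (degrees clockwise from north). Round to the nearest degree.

226°

Differences from MW-1: to MW-2 (Δx, Δy, Δh) = (75, -175, -0.32); to MW-3 = (185, 155, +1.12).
Solve a·Δx + b·Δy = Δh: det = 75·155 − 185·(-175) = 44000.
∂h/∂x = [(-0.32)·155 − (+1.12)·(-175)] / 44000 = +0.003327
∂h/∂y = [75·(+1.12) − 185·(-0.32)] / 44000 = +0.003255
Flow direction (−∇h) has components (-0.003327 E, -0.003255 N).
Azimuth = atan2(E, N) = atan2(-0.003327, -0.003255) = 225.6° ≈ 226°.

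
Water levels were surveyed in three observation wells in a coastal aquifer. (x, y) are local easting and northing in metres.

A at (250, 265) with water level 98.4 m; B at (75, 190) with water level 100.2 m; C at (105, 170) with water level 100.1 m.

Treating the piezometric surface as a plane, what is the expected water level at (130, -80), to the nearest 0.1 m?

101.5 m

With h = a·x + b·y + c and A as origin, the differences give:
  (-175)·a + (-75)·b = +1.8
  (-145)·a + (-95)·b = +1.7
Eliminate b (×(-95) and ×(-75), subtract): 5750·a = -43.50 → a = ∂h/∂x = -0.007565
Back-substitute: b = ∂h/∂y = -0.006348.
h(130, -80) = 98.4 + (-0.007565)·(-120) + (-0.006348)·(-345) = 98.4 +0.908 +2.190 = 101.498 m.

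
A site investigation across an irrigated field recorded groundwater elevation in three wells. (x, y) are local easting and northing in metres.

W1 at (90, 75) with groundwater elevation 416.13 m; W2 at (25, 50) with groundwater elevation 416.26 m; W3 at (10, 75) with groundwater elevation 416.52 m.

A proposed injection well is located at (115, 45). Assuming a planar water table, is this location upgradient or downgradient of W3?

downgradient

With h = a·x + b·y + c and W1 as origin, the differences give:
  (-65)·a + (-25)·b = +0.13
  (-80)·a + 0·b = +0.39
Eliminate b (×0 and ×(-25), subtract): -2000·a = 9.750 → a = ∂h/∂x = -0.004875
Back-substitute: b = ∂h/∂y = +0.007475.
Head at (115, 45) = 416.13 + (-0.004875)·(25) + (+0.007475)·(-30) = 415.78 m.
That is lower than the 416.52 m at W3, so the point is downgradient.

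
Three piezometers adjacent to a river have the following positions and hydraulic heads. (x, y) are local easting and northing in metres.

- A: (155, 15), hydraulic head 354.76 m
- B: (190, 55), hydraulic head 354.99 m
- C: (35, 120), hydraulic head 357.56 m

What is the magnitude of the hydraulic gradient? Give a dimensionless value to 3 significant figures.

Differences from A: to B (Δx, Δy, Δh) = (35, 40, +0.23); to C = (-120, 105, +2.80).
Solve a·Δx + b·Δy = Δh: det = 35·105 − (-120)·40 = 8475.
∂h/∂x = [(+0.23)·105 − (+2.80)·40] / 8475 = -0.01037
∂h/∂y = [35·(+2.80) − (-120)·(+0.23)] / 8475 = +0.01482
|∇h| = √(-0.01037² + 0.01482²) = 0.01809

0.0181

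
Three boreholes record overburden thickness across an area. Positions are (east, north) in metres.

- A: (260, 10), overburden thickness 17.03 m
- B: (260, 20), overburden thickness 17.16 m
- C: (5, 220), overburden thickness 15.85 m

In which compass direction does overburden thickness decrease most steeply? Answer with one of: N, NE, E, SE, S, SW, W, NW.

SW

With d = a·x + b·y + c and A as origin, the differences give:
  0·a + 10·b = +0.13
  (-255)·a + 210·b = -1.18
Eliminate b (×210 and ×10, subtract): 2550·a = 39.100 → a = ∂d/∂x = +0.01533
Back-substitute: b = ∂d/∂y = +0.01300.
Steepest decrease is along −∇f = (-0.01533 E, -0.01300 N) → southwest.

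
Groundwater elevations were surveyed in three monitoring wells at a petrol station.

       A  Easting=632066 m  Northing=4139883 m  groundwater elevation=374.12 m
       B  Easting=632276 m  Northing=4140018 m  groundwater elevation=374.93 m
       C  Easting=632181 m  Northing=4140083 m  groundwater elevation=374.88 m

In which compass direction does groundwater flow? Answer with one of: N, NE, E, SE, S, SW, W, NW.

With h = a·x + b·y + c and A as origin, the differences give:
  210·a + 135·b = +0.81
  115·a + 200·b = +0.76
Eliminate b (×200 and ×135, subtract): 26475·a = 59.400 → a = ∂h/∂x = +0.002244
Back-substitute: b = ∂h/∂y = +0.002510.
Flow = −∇h = (-0.002244 east, -0.002510 north), which points southwest.

SW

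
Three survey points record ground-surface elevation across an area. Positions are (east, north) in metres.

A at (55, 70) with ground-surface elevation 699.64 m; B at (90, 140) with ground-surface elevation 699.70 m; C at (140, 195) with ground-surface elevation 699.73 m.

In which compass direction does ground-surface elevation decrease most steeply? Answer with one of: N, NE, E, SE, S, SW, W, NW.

SE

Differences from A: to B (Δx, Δy, Δh) = (35, 70, +0.06); to C = (85, 125, +0.09).
Determinant of the coordinate differences = 35·125 − 85·70 = -1575.
∂z/∂x = [(+0.06)·125 − (+0.09)·70] / -1575 = -0.0007619
∂z/∂y = [35·(+0.09) − 85·(+0.06)] / -1575 = +0.001238
Steepest decrease is along −∇f = (+0.0007619 E, -0.001238 N) → southeast.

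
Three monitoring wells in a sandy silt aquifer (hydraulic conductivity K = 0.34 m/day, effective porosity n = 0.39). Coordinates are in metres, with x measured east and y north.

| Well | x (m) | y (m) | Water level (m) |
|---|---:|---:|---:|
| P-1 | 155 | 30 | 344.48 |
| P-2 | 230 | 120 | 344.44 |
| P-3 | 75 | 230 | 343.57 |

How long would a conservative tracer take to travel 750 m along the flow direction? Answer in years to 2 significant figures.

With h = a·x + b·y + c and P-1 as origin, the differences give:
  75·a + 90·b = -0.04
  (-80)·a + 200·b = -0.91
Eliminate b (×200 and ×90, subtract): 22200·a = 73.900 → a = ∂h/∂x = +0.003329
Back-substitute: b = ∂h/∂y = -0.003218.
|∇h| = √(0.003329² + -0.003218²) = 0.00463
Seepage velocity v = K·i/n = 0.34 × 0.00463 / 0.39 = 0.004036 m/day.
t = 750 / 0.004036 = 1.858e+05 days = 509 years.

510 years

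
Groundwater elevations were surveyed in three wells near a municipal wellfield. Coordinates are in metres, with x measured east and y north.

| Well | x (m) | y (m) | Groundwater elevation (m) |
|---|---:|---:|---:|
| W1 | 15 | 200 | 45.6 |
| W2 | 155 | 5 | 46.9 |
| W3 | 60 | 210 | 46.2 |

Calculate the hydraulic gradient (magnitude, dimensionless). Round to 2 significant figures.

Three-point gradient (reference W1): Δ to W2 = (140, -195, +1.3), Δ to W3 = (45, 10, +0.6).
∂h/∂x = +0.01278, ∂h/∂y = +0.002506 (det = 10175).
|∇h| = √(0.01278² + 0.002506²) = 0.01302

0.013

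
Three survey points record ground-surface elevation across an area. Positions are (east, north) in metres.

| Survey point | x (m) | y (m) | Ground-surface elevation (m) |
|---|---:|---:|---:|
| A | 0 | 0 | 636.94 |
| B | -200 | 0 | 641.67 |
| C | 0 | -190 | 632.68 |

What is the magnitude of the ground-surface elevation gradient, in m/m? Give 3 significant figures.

∂z/∂x = (641.67 − 636.94) / (-200 − 0) = -0.02365
∂z/∂y = (632.68 − 636.94) / (-190 − 0) = +0.02242
|∇f| = √(-0.02365² + 0.02242²) = 0.03259 m/m

0.0326 m/m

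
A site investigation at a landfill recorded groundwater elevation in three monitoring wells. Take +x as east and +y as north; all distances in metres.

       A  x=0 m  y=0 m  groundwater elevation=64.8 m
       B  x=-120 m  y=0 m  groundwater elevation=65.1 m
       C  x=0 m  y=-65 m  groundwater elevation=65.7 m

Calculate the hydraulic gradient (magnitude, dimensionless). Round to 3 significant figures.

0.0141

∂h/∂x = (65.1 − 64.8) / (-120 − 0) = -0.002500
∂h/∂y = (65.7 − 64.8) / (-65 − 0) = -0.01385
|∇h| = √(-0.002500² + -0.01385²) = 0.01407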